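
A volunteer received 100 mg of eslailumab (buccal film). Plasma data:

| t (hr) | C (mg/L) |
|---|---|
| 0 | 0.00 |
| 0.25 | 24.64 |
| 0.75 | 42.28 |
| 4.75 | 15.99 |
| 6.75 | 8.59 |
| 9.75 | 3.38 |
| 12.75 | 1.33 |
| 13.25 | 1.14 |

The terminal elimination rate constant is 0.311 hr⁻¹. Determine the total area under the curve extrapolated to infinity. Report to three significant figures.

Trapezoidal AUC_0→13.25:
  [0→0.25]: (0.00+24.64)/2 × 0.25 = 3.08
  [0.25→0.75]: (24.64+42.28)/2 × 0.5 = 16.73
  [0.75→4.75]: (42.28+15.99)/2 × 4 = 116.54
  [4.75→6.75]: (15.99+8.59)/2 × 2 = 24.58
  [6.75→9.75]: (8.59+3.38)/2 × 3 = 17.955
  [9.75→12.75]: (3.38+1.33)/2 × 3 = 7.065
  [12.75→13.25]: (1.33+1.14)/2 × 0.5 = 0.6175
  Sum = 186.5675 mg/L·hr
Extrapolated tail: C_last / k_e = 1.14 / 0.311 = 3.666
AUC_0→∞ = 186.5675 + 3.666 = 190.2335 mg/L·hr

AUC = 190 mg/L·hr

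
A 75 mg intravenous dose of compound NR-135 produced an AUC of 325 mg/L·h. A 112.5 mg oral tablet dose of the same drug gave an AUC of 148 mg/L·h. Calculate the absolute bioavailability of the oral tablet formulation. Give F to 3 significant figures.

F = (AUC_ev / D_ev) / (AUC_iv / D_iv)
  = (148/112.5) / (325/75)
  = 1.31556 / 4.33333 = 0.3036

F = 0.304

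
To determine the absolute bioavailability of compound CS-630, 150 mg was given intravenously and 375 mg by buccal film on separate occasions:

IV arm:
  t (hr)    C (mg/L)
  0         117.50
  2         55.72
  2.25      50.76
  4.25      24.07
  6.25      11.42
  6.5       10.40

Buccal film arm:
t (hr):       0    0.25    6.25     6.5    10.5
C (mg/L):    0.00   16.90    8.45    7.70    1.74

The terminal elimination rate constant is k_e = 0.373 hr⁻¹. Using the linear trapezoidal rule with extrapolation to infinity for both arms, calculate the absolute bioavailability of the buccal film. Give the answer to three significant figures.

Trapezoidal AUC_0→6.5 (IV):
  [0→2]: (117.50+55.72)/2 × 2 = 173.22
  [2→2.25]: (55.72+50.76)/2 × 0.25 = 13.31
  [2.25→4.25]: (50.76+24.07)/2 × 2 = 74.83
  [4.25→6.25]: (24.07+11.42)/2 × 2 = 35.49
  [6.25→6.5]: (11.42+10.40)/2 × 0.25 = 2.7275
  Sum = 299.5775 mg/L·hr
IV tail: 10.40/0.373 = 27.882; AUC_iv,0→∞ = 299.5775 + 27.882 = 327.4595 mg/L·hr
Trapezoidal AUC_0→10.5 (buccal film):
  [0→0.25]: (0.00+16.90)/2 × 0.25 = 2.1125
  [0.25→6.25]: (16.90+8.45)/2 × 6 = 76.05
  [6.25→6.5]: (8.45+7.70)/2 × 0.25 = 2.01875
  [6.5→10.5]: (7.70+1.74)/2 × 4 = 18.88
  Sum = 99.06125 mg/L·hr
buccal film tail: 1.74/0.373 = 4.665; AUC_ev,0→∞ = 99.06125 + 4.665 = 103.72625 mg/L·hr
F = (AUC_ev/D_ev)/(AUC_iv/D_iv) = (103.72625/375)/(327.4595/150) = 0.276603/2.18306 = 0.1267

F = 0.127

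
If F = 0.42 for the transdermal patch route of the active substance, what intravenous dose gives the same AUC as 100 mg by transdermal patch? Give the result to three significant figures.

Systemic exposure from an extravascular dose = F × D_ev, so the equivalent IV dose is F × D_ev.
D_iv = F × D_ev = 0.42 × 100 = 42 mg

D_iv = 42.0 mg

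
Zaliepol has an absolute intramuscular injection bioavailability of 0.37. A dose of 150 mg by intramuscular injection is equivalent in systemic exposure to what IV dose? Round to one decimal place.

Systemic exposure from an extravascular dose = F × D_ev, so the equivalent IV dose is F × D_ev.
D_iv = F × D_ev = 0.37 × 150 = 55.5 mg

D_iv = 55.5 mg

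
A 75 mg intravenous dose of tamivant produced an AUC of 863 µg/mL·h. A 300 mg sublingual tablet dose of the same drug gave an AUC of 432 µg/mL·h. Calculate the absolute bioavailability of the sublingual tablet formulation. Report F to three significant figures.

F = (AUC_ev / D_ev) / (AUC_iv / D_iv)
  = (432/300) / (863/75)
  = 1.44 / 11.5067 = 0.1251

F = 0.125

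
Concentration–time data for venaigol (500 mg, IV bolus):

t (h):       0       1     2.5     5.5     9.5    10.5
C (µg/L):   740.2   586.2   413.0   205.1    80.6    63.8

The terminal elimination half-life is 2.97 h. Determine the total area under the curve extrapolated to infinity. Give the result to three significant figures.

Trapezoidal AUC_0→10.5:
  [0→1]: (740.2+586.2)/2 × 1 = 663.2
  [1→2.5]: (586.2+413.0)/2 × 1.5 = 749.4
  [2.5→5.5]: (413.0+205.1)/2 × 3 = 927.15
  [5.5→9.5]: (205.1+80.6)/2 × 4 = 571.4
  [9.5→10.5]: (80.6+63.8)/2 × 1 = 72.2
  Sum = 2983.35 µg/L·h
k_e = ln2 / t½ = 0.693147 / 2.97 = 0.2334 h^-1
Extrapolated tail: C_last / k_e = 63.8 / 0.2334 = 273.350
AUC_0→∞ = 2983.35 + 273.350 = 3256.7 µg/L·h

AUC = 3260 µg/L·h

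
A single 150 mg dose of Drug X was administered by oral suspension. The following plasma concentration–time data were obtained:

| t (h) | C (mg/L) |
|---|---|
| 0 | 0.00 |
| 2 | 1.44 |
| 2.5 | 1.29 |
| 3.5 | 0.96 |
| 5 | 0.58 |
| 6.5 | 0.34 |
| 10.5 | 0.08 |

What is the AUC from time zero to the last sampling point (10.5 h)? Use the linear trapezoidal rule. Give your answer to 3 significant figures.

Trapezoidal AUC_0→10.5:
  [0→2]: (0.00+1.44)/2 × 2 = 1.44
  [2→2.5]: (1.44+1.29)/2 × 0.5 = 0.6825
  [2.5→3.5]: (1.29+0.96)/2 × 1 = 1.125
  [3.5→5]: (0.96+0.58)/2 × 1.5 = 1.155
  [5→6.5]: (0.58+0.34)/2 × 1.5 = 0.69
  [6.5→10.5]: (0.34+0.08)/2 × 4 = 0.84
  Sum = 5.9325 mg/L·h

AUC = 5.93 mg/L·h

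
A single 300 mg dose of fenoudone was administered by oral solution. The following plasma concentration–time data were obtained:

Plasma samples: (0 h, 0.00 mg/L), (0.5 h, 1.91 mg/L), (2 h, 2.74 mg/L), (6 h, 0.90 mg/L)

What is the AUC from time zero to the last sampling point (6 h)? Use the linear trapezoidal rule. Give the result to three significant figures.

AUC = 11.2 mg/L·h

Trapezoidal AUC_0→6:
  [0→0.5]: (0.00+1.91)/2 × 0.5 = 0.4775
  [0.5→2]: (1.91+2.74)/2 × 1.5 = 3.4875
  [2→6]: (2.74+0.90)/2 × 4 = 7.28
  Sum = 11.245 mg/L·h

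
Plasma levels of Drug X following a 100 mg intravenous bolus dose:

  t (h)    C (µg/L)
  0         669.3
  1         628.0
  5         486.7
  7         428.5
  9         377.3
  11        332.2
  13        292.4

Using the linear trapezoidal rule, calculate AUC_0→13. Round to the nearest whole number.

AUC = 5933 µg/L·h

Trapezoidal AUC_0→13:
  [0→1]: (669.3+628.0)/2 × 1 = 648.65
  [1→5]: (628.0+486.7)/2 × 4 = 2229.4
  [5→7]: (486.7+428.5)/2 × 2 = 915.2
  [7→9]: (428.5+377.3)/2 × 2 = 805.8
  [9→11]: (377.3+332.2)/2 × 2 = 709.5
  [11→13]: (332.2+292.4)/2 × 2 = 624.6
  Sum = 5933.15 µg/L·h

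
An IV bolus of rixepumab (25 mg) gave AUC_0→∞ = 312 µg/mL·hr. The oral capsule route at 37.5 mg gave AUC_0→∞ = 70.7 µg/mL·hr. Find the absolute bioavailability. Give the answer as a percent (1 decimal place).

F = 15.1%

F = (AUC_ev / D_ev) / (AUC_iv / D_iv)
  = (70.7/37.5) / (312/25)
  = 1.88533 / 12.48 = 0.1511
  = 15.11%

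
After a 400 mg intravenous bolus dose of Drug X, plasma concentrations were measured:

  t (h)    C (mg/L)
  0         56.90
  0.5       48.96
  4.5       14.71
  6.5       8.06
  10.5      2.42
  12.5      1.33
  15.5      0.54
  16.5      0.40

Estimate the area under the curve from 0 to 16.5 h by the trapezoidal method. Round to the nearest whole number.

Trapezoidal AUC_0→16.5:
  [0→0.5]: (56.90+48.96)/2 × 0.5 = 26.465
  [0.5→4.5]: (48.96+14.71)/2 × 4 = 127.34
  [4.5→6.5]: (14.71+8.06)/2 × 2 = 22.77
  [6.5→10.5]: (8.06+2.42)/2 × 4 = 20.96
  [10.5→12.5]: (2.42+1.33)/2 × 2 = 3.75
  [12.5→15.5]: (1.33+0.54)/2 × 3 = 2.805
  [15.5→16.5]: (0.54+0.40)/2 × 1 = 0.47
  Sum = 204.56 mg/L·h

AUC = 205 mg/L·h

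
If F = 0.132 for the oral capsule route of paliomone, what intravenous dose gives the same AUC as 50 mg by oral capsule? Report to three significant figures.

Systemic exposure from an extravascular dose = F × D_ev, so the equivalent IV dose is F × D_ev.
D_iv = F × D_ev = 0.132 × 50 = 6.6 mg

D_iv = 6.60 mg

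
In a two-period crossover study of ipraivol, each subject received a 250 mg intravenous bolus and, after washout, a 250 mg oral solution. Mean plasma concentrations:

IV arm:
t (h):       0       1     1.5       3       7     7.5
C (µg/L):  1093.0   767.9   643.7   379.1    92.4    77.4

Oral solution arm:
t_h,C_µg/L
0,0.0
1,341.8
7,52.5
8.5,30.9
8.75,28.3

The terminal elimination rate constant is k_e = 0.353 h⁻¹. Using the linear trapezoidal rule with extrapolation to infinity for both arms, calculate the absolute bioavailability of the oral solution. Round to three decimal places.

F = 0.462

Trapezoidal AUC_0→7.5 (IV):
  [0→1]: (1093.0+767.9)/2 × 1 = 930.45
  [1→1.5]: (767.9+643.7)/2 × 0.5 = 352.9
  [1.5→3]: (643.7+379.1)/2 × 1.5 = 767.1
  [3→7]: (379.1+92.4)/2 × 4 = 943.0
  [7→7.5]: (92.4+77.4)/2 × 0.5 = 42.45
  Sum = 3035.9 µg/L·h
IV tail: 77.4/0.353 = 219.263; AUC_iv,0→∞ = 3035.9 + 219.263 = 3255.163 µg/L·h
Trapezoidal AUC_0→8.75 (oral solution):
  [0→1]: (0.0+341.8)/2 × 1 = 170.9
  [1→7]: (341.8+52.5)/2 × 6 = 1182.9
  [7→8.5]: (52.5+30.9)/2 × 1.5 = 62.55
  [8.5→8.75]: (30.9+28.3)/2 × 0.25 = 7.4
  Sum = 1423.75 µg/L·h
oral solution tail: 28.3/0.353 = 80.170; AUC_ev,0→∞ = 1423.75 + 80.170 = 1503.92 µg/L·h
F = (AUC_ev/D_ev)/(AUC_iv/D_iv) = (1503.92/250)/(3255.163/250) = 6.01568/13.020652 = 0.4620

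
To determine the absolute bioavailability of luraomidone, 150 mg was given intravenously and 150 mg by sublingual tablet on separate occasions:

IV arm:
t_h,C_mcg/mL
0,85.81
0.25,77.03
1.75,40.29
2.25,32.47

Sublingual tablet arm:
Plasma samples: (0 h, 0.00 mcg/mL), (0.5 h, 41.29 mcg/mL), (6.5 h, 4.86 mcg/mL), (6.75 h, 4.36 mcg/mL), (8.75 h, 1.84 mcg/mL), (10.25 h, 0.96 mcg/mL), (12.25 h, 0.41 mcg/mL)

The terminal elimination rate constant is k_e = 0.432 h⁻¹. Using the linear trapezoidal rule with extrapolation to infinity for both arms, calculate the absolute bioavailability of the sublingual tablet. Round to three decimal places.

Trapezoidal AUC_0→2.25 (IV):
  [0→0.25]: (85.81+77.03)/2 × 0.25 = 20.355
  [0.25→1.75]: (77.03+40.29)/2 × 1.5 = 87.99
  [1.75→2.25]: (40.29+32.47)/2 × 0.5 = 18.19
  Sum = 126.535 mcg/mL·h
IV tail: 32.47/0.432 = 75.162; AUC_iv,0→∞ = 126.535 + 75.162 = 201.697 mcg/mL·h
Trapezoidal AUC_0→12.25 (sublingual tablet):
  [0→0.5]: (0.00+41.29)/2 × 0.5 = 10.3225
  [0.5→6.5]: (41.29+4.86)/2 × 6 = 138.45
  [6.5→6.75]: (4.86+4.36)/2 × 0.25 = 1.1525
  [6.75→8.75]: (4.36+1.84)/2 × 2 = 6.2
  [8.75→10.25]: (1.84+0.96)/2 × 1.5 = 2.1
  [10.25→12.25]: (0.96+0.41)/2 × 2 = 1.37
  Sum = 159.595 mcg/mL·h
sublingual tablet tail: 0.41/0.432 = 0.949; AUC_ev,0→∞ = 159.595 + 0.949 = 160.544 mcg/mL·h
F = (AUC_ev/D_ev)/(AUC_iv/D_iv) = (160.544/150)/(201.697/150) = 1.07029/1.34465 = 0.7960

F = 0.796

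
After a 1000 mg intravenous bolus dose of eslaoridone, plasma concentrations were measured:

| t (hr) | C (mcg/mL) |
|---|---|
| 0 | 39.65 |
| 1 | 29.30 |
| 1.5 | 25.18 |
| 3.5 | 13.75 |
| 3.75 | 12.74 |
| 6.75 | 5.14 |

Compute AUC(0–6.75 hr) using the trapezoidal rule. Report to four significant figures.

Trapezoidal AUC_0→6.75:
  [0→1]: (39.65+29.30)/2 × 1 = 34.475
  [1→1.5]: (29.30+25.18)/2 × 0.5 = 13.62
  [1.5→3.5]: (25.18+13.75)/2 × 2 = 38.93
  [3.5→3.75]: (13.75+12.74)/2 × 0.25 = 3.31125
  [3.75→6.75]: (12.74+5.14)/2 × 3 = 26.82
  Sum = 117.15625 mcg/mL·hr

AUC = 117.2 mcg/mL·hr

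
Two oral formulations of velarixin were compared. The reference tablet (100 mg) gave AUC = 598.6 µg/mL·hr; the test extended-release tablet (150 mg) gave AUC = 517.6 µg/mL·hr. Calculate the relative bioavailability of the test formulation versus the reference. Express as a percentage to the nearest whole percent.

F_rel = (AUC_test/D_test) / (AUC_ref/D_ref)
      = (517.6/150) / (598.6/100)
      = 3.45067 / 5.986 = 0.5765 = 57.65%

F_rel = 58%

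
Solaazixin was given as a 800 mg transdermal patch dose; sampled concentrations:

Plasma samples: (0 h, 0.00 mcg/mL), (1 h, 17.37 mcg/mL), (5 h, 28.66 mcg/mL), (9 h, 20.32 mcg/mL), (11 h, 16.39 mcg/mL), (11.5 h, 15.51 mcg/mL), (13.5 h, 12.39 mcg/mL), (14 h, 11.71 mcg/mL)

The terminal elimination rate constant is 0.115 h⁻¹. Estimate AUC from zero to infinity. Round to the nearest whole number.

AUC = 379 mcg/mL·h

Trapezoidal AUC_0→14:
  [0→1]: (0.00+17.37)/2 × 1 = 8.685
  [1→5]: (17.37+28.66)/2 × 4 = 92.06
  [5→9]: (28.66+20.32)/2 × 4 = 97.96
  [9→11]: (20.32+16.39)/2 × 2 = 36.71
  [11→11.5]: (16.39+15.51)/2 × 0.5 = 7.975
  [11.5→13.5]: (15.51+12.39)/2 × 2 = 27.9
  [13.5→14]: (12.39+11.71)/2 × 0.5 = 6.025
  Sum = 277.315 mcg/mL·h
Extrapolated tail: C_last / k_e = 11.71 / 0.115 = 101.826
AUC_0→∞ = 277.315 + 101.826 = 379.141 mcg/mL·h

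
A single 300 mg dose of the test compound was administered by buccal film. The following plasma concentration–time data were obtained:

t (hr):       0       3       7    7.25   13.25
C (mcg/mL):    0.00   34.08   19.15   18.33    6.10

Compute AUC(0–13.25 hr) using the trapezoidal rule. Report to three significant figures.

Trapezoidal AUC_0→13.25:
  [0→3]: (0.00+34.08)/2 × 3 = 51.12
  [3→7]: (34.08+19.15)/2 × 4 = 106.46
  [7→7.25]: (19.15+18.33)/2 × 0.25 = 4.685
  [7.25→13.25]: (18.33+6.10)/2 × 6 = 73.29
  Sum = 235.555 mcg/mL·hr

AUC = 236 mcg/mL·hr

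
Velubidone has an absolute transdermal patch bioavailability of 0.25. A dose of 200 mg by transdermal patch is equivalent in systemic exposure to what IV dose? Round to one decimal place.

D_iv = 50.0 mg

Systemic exposure from an extravascular dose = F × D_ev, so the equivalent IV dose is F × D_ev.
D_iv = F × D_ev = 0.25 × 200 = 50 mg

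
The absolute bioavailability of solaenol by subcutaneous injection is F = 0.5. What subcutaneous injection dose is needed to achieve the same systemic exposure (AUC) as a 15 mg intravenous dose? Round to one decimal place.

D_subcutaneous = 30.0 mg

For equal systemic exposure: F × D_ev = D_iv
D_ev = D_iv / F = 15 / 0.5 = 30 mg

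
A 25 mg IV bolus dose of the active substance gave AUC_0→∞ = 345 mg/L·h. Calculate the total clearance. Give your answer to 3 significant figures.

CL = Dose_iv / AUC_0→∞
   = 25 / 345 = 0.0724638 L/h

CL = 0.0725 L/h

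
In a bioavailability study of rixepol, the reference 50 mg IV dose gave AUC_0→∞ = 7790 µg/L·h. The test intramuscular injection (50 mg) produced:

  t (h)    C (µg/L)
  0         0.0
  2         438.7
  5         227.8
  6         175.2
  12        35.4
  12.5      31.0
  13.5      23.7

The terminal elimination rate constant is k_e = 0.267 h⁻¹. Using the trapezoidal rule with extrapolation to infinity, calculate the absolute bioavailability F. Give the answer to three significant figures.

F = 0.309

Trapezoidal AUC_0→13.5 (intramuscular injection):
  [0→2]: (0.0+438.7)/2 × 2 = 438.7
  [2→5]: (438.7+227.8)/2 × 3 = 999.75
  [5→6]: (227.8+175.2)/2 × 1 = 201.5
  [6→12]: (175.2+35.4)/2 × 6 = 631.8
  [12→12.5]: (35.4+31.0)/2 × 0.5 = 16.6
  [12.5→13.5]: (31.0+23.7)/2 × 1 = 27.35
  Sum = 2315.7 µg/L·h
Tail: C_last/k_e = 23.7/0.267 = 88.764
AUC_0→∞ (intramuscular injection) = 2315.7 + 88.764 = 2404.464 µg/L·h
F = (AUC_ev/D_ev)/(AUC_iv/D_iv) = (2404.464/50)/(7790/50) = 48.08928/155.8 = 0.3087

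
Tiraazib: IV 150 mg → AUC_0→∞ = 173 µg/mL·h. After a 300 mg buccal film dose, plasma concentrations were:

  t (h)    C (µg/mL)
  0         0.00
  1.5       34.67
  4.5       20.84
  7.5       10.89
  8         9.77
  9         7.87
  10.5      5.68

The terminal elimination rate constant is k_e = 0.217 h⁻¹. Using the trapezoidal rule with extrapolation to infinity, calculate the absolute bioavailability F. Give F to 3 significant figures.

Trapezoidal AUC_0→10.5 (buccal film):
  [0→1.5]: (0.00+34.67)/2 × 1.5 = 26.0025
  [1.5→4.5]: (34.67+20.84)/2 × 3 = 83.265
  [4.5→7.5]: (20.84+10.89)/2 × 3 = 47.595
  [7.5→8]: (10.89+9.77)/2 × 0.5 = 5.165
  [8→9]: (9.77+7.87)/2 × 1 = 8.82
  [9→10.5]: (7.87+5.68)/2 × 1.5 = 10.1625
  Sum = 181.01 µg/mL·h
Tail: C_last/k_e = 5.68/0.217 = 26.175
AUC_0→∞ (buccal film) = 181.01 + 26.175 = 207.185 µg/mL·h
F = (AUC_ev/D_ev)/(AUC_iv/D_iv) = (207.185/300)/(173/150) = 0.690617/1.15333 = 0.5988

F = 0.599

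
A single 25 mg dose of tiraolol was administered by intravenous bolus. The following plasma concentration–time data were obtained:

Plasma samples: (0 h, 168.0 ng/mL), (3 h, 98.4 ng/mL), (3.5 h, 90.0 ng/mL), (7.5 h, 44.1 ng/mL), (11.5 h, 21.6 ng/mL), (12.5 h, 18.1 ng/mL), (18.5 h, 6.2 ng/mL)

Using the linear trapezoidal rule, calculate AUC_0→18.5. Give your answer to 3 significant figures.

Trapezoidal AUC_0→18.5:
  [0→3]: (168.0+98.4)/2 × 3 = 399.6
  [3→3.5]: (98.4+90.0)/2 × 0.5 = 47.1
  [3.5→7.5]: (90.0+44.1)/2 × 4 = 268.2
  [7.5→11.5]: (44.1+21.6)/2 × 4 = 131.4
  [11.5→12.5]: (21.6+18.1)/2 × 1 = 19.85
  [12.5→18.5]: (18.1+6.2)/2 × 6 = 72.9
  Sum = 939.05 ng/mL·h

AUC = 939 ng/mL·h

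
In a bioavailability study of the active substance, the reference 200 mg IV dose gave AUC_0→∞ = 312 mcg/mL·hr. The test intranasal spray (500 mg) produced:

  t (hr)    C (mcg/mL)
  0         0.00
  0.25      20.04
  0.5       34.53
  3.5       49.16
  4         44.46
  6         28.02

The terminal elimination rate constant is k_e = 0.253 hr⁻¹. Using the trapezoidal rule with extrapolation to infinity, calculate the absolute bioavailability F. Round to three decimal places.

F = 0.438

Trapezoidal AUC_0→6 (intranasal spray):
  [0→0.25]: (0.00+20.04)/2 × 0.25 = 2.505
  [0.25→0.5]: (20.04+34.53)/2 × 0.25 = 6.82125
  [0.5→3.5]: (34.53+49.16)/2 × 3 = 125.535
  [3.5→4]: (49.16+44.46)/2 × 0.5 = 23.405
  [4→6]: (44.46+28.02)/2 × 2 = 72.48
  Sum = 230.74625 mcg/mL·hr
Tail: C_last/k_e = 28.02/0.253 = 110.751
AUC_0→∞ (intranasal spray) = 230.74625 + 110.751 = 341.49725 mcg/mL·hr
F = (AUC_ev/D_ev)/(AUC_iv/D_iv) = (341.49725/500)/(312/200) = 0.6829945/1.56 = 0.4378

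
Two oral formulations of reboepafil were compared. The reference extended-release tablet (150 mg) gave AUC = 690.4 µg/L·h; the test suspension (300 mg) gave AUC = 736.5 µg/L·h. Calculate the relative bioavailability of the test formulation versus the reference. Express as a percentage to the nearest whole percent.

F_rel = (AUC_test/D_test) / (AUC_ref/D_ref)
      = (736.5/300) / (690.4/150)
      = 2.455 / 4.60267 = 0.5334 = 53.34%

F_rel = 53%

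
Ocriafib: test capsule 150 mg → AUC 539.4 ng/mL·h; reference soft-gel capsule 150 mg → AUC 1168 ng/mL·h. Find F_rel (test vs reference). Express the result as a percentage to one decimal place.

F_rel = 46.2%

F_rel = (AUC_test/D_test) / (AUC_ref/D_ref)
      = (539.4/150) / (1168/150)
      = 3.596 / 7.78667 = 0.4618 = 46.18%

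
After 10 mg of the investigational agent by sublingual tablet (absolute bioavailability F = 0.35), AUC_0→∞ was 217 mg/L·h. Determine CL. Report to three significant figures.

CL = F × Dose / AUC_0→∞
   = 0.35 × 10 / 217 = 0.016129 L/h

CL = 0.0161 L/h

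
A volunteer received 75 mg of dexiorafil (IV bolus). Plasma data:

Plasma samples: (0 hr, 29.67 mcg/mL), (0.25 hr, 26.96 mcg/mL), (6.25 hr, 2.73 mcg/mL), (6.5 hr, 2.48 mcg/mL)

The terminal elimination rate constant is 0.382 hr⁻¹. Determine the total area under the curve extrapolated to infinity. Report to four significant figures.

AUC = 103.3 mcg/mL·hr

Trapezoidal AUC_0→6.5:
  [0→0.25]: (29.67+26.96)/2 × 0.25 = 7.07875
  [0.25→6.25]: (26.96+2.73)/2 × 6 = 89.07
  [6.25→6.5]: (2.73+2.48)/2 × 0.25 = 0.65125
  Sum = 96.8 mcg/mL·hr
Extrapolated tail: C_last / k_e = 2.48 / 0.382 = 6.492
AUC_0→∞ = 96.8 + 6.492 = 103.292 mcg/mL·hr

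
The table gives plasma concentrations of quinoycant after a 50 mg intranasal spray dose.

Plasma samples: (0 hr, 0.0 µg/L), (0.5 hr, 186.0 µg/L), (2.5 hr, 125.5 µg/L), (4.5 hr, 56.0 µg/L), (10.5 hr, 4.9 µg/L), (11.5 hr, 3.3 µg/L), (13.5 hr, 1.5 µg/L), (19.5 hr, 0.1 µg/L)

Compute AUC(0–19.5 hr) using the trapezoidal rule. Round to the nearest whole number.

AUC = 736 µg/L·hr

Trapezoidal AUC_0→19.5:
  [0→0.5]: (0.0+186.0)/2 × 0.5 = 46.5
  [0.5→2.5]: (186.0+125.5)/2 × 2 = 311.5
  [2.5→4.5]: (125.5+56.0)/2 × 2 = 181.5
  [4.5→10.5]: (56.0+4.9)/2 × 6 = 182.7
  [10.5→11.5]: (4.9+3.3)/2 × 1 = 4.1
  [11.5→13.5]: (3.3+1.5)/2 × 2 = 4.8
  [13.5→19.5]: (1.5+0.1)/2 × 6 = 4.8
  Sum = 735.9 µg/L·hr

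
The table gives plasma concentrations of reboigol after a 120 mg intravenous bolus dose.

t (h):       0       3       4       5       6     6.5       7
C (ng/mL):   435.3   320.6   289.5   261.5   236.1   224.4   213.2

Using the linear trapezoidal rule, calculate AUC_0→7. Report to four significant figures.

Trapezoidal AUC_0→7:
  [0→3]: (435.3+320.6)/2 × 3 = 1133.85
  [3→4]: (320.6+289.5)/2 × 1 = 305.05
  [4→5]: (289.5+261.5)/2 × 1 = 275.5
  [5→6]: (261.5+236.1)/2 × 1 = 248.8
  [6→6.5]: (236.1+224.4)/2 × 0.5 = 115.125
  [6.5→7]: (224.4+213.2)/2 × 0.5 = 109.4
  Sum = 2187.725 ng/mL·h

AUC = 2188 ng/mL·h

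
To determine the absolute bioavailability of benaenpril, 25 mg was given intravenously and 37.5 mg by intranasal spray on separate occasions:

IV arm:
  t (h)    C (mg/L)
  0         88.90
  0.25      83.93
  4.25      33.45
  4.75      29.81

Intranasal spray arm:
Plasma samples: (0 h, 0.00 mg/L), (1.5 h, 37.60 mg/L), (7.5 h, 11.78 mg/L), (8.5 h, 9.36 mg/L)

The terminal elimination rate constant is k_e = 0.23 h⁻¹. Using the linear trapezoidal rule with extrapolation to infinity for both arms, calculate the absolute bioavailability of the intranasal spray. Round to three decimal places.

Trapezoidal AUC_0→4.75 (IV):
  [0→0.25]: (88.90+83.93)/2 × 0.25 = 21.60375
  [0.25→4.25]: (83.93+33.45)/2 × 4 = 234.76
  [4.25→4.75]: (33.45+29.81)/2 × 0.5 = 15.815
  Sum = 272.17875 mg/L·h
IV tail: 29.81/0.23 = 129.609; AUC_iv,0→∞ = 272.17875 + 129.609 = 401.78775 mg/L·h
Trapezoidal AUC_0→8.5 (intranasal spray):
  [0→1.5]: (0.00+37.60)/2 × 1.5 = 28.2
  [1.5→7.5]: (37.60+11.78)/2 × 6 = 148.14
  [7.5→8.5]: (11.78+9.36)/2 × 1 = 10.57
  Sum = 186.91 mg/L·h
intranasal spray tail: 9.36/0.23 = 40.696; AUC_ev,0→∞ = 186.91 + 40.696 = 227.606 mg/L·h
F = (AUC_ev/D_ev)/(AUC_iv/D_iv) = (227.606/37.5)/(401.78775/25) = 6.06949/16.07151 = 0.3777

F = 0.378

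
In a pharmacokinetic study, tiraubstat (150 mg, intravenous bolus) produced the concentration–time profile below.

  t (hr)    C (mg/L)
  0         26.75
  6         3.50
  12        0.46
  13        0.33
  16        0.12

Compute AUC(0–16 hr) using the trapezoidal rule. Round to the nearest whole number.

Trapezoidal AUC_0→16:
  [0→6]: (26.75+3.50)/2 × 6 = 90.75
  [6→12]: (3.50+0.46)/2 × 6 = 11.88
  [12→13]: (0.46+0.33)/2 × 1 = 0.395
  [13→16]: (0.33+0.12)/2 × 3 = 0.675
  Sum = 103.7 mg/L·hr

AUC = 104 mg/L·hr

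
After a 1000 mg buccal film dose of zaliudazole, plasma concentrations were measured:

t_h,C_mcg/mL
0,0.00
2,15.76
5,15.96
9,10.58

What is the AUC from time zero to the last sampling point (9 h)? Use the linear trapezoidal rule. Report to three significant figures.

AUC = 116 mcg/mL·h

Trapezoidal AUC_0→9:
  [0→2]: (0.00+15.76)/2 × 2 = 15.76
  [2→5]: (15.76+15.96)/2 × 3 = 47.58
  [5→9]: (15.96+10.58)/2 × 4 = 53.08
  Sum = 116.42 mcg/mL·h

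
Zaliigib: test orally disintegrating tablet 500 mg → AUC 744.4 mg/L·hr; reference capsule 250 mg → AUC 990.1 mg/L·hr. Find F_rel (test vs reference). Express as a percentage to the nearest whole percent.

F_rel = (AUC_test/D_test) / (AUC_ref/D_ref)
      = (744.4/500) / (990.1/250)
      = 1.4888 / 3.9604 = 0.3759 = 37.59%

F_rel = 38%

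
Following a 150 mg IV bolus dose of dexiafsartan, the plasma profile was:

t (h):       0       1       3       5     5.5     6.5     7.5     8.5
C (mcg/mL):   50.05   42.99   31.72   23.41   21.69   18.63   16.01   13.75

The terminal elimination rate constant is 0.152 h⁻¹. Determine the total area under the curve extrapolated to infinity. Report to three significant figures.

Trapezoidal AUC_0→8.5:
  [0→1]: (50.05+42.99)/2 × 1 = 46.52
  [1→3]: (42.99+31.72)/2 × 2 = 74.71
  [3→5]: (31.72+23.41)/2 × 2 = 55.13
  [5→5.5]: (23.41+21.69)/2 × 0.5 = 11.275
  [5.5→6.5]: (21.69+18.63)/2 × 1 = 20.16
  [6.5→7.5]: (18.63+16.01)/2 × 1 = 17.32
  [7.5→8.5]: (16.01+13.75)/2 × 1 = 14.88
  Sum = 239.995 mcg/mL·h
Extrapolated tail: C_last / k_e = 13.75 / 0.152 = 90.461
AUC_0→∞ = 239.995 + 90.461 = 330.456 mcg/mL·h

AUC = 330 mcg/mL·h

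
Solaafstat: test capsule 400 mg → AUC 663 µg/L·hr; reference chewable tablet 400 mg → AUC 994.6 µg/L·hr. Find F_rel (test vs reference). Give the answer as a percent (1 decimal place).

F_rel = 66.7%

F_rel = (AUC_test/D_test) / (AUC_ref/D_ref)
      = (663/400) / (994.6/400)
      = 1.6575 / 2.4865 = 0.6666 = 66.66%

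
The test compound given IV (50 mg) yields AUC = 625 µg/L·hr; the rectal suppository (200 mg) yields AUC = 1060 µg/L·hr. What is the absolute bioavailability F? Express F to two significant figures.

F = (AUC_ev / D_ev) / (AUC_iv / D_iv)
  = (1060/200) / (625/50)
  = 5.3 / 12.5 = 0.4240

F = 0.42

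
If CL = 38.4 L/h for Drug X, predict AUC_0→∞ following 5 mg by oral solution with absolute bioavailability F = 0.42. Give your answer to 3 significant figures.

AUC_0→∞ = F × Dose / CL
        = 0.42 × 5 / 38.4 = 0.0546875 mg/L·h

AUC = 0.0547 mg/L·h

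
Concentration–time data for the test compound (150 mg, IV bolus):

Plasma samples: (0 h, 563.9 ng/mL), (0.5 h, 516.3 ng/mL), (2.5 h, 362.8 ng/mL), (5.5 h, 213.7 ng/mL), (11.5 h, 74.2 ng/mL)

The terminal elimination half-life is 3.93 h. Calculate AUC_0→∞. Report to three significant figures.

Trapezoidal AUC_0→11.5:
  [0→0.5]: (563.9+516.3)/2 × 0.5 = 270.05
  [0.5→2.5]: (516.3+362.8)/2 × 2 = 879.1
  [2.5→5.5]: (362.8+213.7)/2 × 3 = 864.75
  [5.5→11.5]: (213.7+74.2)/2 × 6 = 863.7
  Sum = 2877.6 ng/mL·h
k_e = ln2 / t½ = 0.693147 / 3.93 = 0.1764 h^-1
Extrapolated tail: C_last / k_e = 74.2 / 0.1764 = 420.635
AUC_0→∞ = 2877.6 + 420.635 = 3298.235 ng/mL·h

AUC = 3300 ng/mL·h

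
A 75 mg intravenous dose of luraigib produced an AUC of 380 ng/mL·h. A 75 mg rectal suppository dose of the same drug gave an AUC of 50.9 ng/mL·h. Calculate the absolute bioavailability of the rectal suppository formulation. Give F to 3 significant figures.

F = 0.134

F = (AUC_ev / D_ev) / (AUC_iv / D_iv)
  = (50.9/75) / (380/75)
  = 0.678667 / 5.06667 = 0.1339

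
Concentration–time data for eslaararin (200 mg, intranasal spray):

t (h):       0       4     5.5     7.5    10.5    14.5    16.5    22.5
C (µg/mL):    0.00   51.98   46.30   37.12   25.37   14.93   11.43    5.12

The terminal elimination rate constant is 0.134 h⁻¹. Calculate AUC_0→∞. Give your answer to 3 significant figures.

AUC = 550 µg/mL·h

Trapezoidal AUC_0→22.5:
  [0→4]: (0.00+51.98)/2 × 4 = 103.96
  [4→5.5]: (51.98+46.30)/2 × 1.5 = 73.71
  [5.5→7.5]: (46.30+37.12)/2 × 2 = 83.42
  [7.5→10.5]: (37.12+25.37)/2 × 3 = 93.735
  [10.5→14.5]: (25.37+14.93)/2 × 4 = 80.6
  [14.5→16.5]: (14.93+11.43)/2 × 2 = 26.36
  [16.5→22.5]: (11.43+5.12)/2 × 6 = 49.65
  Sum = 511.435 µg/mL·h
Extrapolated tail: C_last / k_e = 5.12 / 0.134 = 38.209
AUC_0→∞ = 511.435 + 38.209 = 549.644 µg/mL·h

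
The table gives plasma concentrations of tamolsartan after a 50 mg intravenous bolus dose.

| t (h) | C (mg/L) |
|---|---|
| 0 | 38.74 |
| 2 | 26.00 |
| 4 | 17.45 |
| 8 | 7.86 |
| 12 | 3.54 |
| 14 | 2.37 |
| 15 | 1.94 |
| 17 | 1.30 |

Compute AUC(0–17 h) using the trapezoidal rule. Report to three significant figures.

AUC = 193 mg/L·h

Trapezoidal AUC_0→17:
  [0→2]: (38.74+26.00)/2 × 2 = 64.74
  [2→4]: (26.00+17.45)/2 × 2 = 43.45
  [4→8]: (17.45+7.86)/2 × 4 = 50.62
  [8→12]: (7.86+3.54)/2 × 4 = 22.8
  [12→14]: (3.54+2.37)/2 × 2 = 5.91
  [14→15]: (2.37+1.94)/2 × 1 = 2.155
  [15→17]: (1.94+1.30)/2 × 2 = 3.24
  Sum = 192.915 mg/L·h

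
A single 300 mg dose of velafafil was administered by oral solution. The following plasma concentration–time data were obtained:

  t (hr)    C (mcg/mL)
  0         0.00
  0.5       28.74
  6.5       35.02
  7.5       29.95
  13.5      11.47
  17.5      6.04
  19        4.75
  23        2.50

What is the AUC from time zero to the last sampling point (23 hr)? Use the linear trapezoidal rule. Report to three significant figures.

AUC = 413 mcg/mL·hr

Trapezoidal AUC_0→23:
  [0→0.5]: (0.00+28.74)/2 × 0.5 = 7.185
  [0.5→6.5]: (28.74+35.02)/2 × 6 = 191.28
  [6.5→7.5]: (35.02+29.95)/2 × 1 = 32.485
  [7.5→13.5]: (29.95+11.47)/2 × 6 = 124.26
  [13.5→17.5]: (11.47+6.04)/2 × 4 = 35.02
  [17.5→19]: (6.04+4.75)/2 × 1.5 = 8.0925
  [19→23]: (4.75+2.50)/2 × 4 = 14.5
  Sum = 412.8225 mcg/mL·hr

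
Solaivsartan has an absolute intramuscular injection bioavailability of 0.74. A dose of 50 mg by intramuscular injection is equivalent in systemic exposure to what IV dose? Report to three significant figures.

D_iv = 37.0 mg

Systemic exposure from an extravascular dose = F × D_ev, so the equivalent IV dose is F × D_ev.
D_iv = F × D_ev = 0.74 × 50 = 37 mg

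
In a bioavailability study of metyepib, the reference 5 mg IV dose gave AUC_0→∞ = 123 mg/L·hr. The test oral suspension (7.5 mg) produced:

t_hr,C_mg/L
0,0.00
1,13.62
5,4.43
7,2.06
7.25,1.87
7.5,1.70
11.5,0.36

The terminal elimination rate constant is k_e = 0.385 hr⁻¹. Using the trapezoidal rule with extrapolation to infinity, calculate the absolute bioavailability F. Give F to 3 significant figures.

F = 0.300

Trapezoidal AUC_0→11.5 (oral suspension):
  [0→1]: (0.00+13.62)/2 × 1 = 6.81
  [1→5]: (13.62+4.43)/2 × 4 = 36.1
  [5→7]: (4.43+2.06)/2 × 2 = 6.49
  [7→7.25]: (2.06+1.87)/2 × 0.25 = 0.49125
  [7.25→7.5]: (1.87+1.70)/2 × 0.25 = 0.44625
  [7.5→11.5]: (1.70+0.36)/2 × 4 = 4.12
  Sum = 54.4575 mg/L·hr
Tail: C_last/k_e = 0.36/0.385 = 0.935
AUC_0→∞ (oral suspension) = 54.4575 + 0.935 = 55.3925 mg/L·hr
F = (AUC_ev/D_ev)/(AUC_iv/D_iv) = (55.3925/7.5)/(123/5) = 7.38567/24.6 = 0.3002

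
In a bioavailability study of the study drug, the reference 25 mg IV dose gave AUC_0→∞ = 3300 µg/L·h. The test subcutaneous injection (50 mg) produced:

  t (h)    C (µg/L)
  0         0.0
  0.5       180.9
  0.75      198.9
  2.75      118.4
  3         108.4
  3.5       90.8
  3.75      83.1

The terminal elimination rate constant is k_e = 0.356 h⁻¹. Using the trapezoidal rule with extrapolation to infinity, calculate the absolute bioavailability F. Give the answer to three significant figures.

F = 0.113

Trapezoidal AUC_0→3.75 (subcutaneous injection):
  [0→0.5]: (0.0+180.9)/2 × 0.5 = 45.225
  [0.5→0.75]: (180.9+198.9)/2 × 0.25 = 47.475
  [0.75→2.75]: (198.9+118.4)/2 × 2 = 317.3
  [2.75→3]: (118.4+108.4)/2 × 0.25 = 28.35
  [3→3.5]: (108.4+90.8)/2 × 0.5 = 49.8
  [3.5→3.75]: (90.8+83.1)/2 × 0.25 = 21.7375
  Sum = 509.8875 µg/L·h
Tail: C_last/k_e = 83.1/0.356 = 233.427
AUC_0→∞ (subcutaneous injection) = 509.8875 + 233.427 = 743.3145 µg/L·h
F = (AUC_ev/D_ev)/(AUC_iv/D_iv) = (743.3145/50)/(3300/25) = 14.86629/132 = 0.1126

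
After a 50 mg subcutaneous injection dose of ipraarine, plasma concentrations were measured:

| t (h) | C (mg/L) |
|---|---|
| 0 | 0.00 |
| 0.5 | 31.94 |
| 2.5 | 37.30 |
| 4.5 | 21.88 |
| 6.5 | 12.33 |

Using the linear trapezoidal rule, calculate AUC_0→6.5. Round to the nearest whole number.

Trapezoidal AUC_0→6.5:
  [0→0.5]: (0.00+31.94)/2 × 0.5 = 7.985
  [0.5→2.5]: (31.94+37.30)/2 × 2 = 69.24
  [2.5→4.5]: (37.30+21.88)/2 × 2 = 59.18
  [4.5→6.5]: (21.88+12.33)/2 × 2 = 34.21
  Sum = 170.615 mg/L·h

AUC = 171 mg/L·h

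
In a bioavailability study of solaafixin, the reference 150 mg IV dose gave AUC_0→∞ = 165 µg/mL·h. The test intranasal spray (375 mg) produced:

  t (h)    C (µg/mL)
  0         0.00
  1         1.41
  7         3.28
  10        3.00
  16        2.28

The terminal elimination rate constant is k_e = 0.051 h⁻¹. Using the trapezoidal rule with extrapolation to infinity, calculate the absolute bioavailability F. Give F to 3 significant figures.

Trapezoidal AUC_0→16 (intranasal spray):
  [0→1]: (0.00+1.41)/2 × 1 = 0.705
  [1→7]: (1.41+3.28)/2 × 6 = 14.07
  [7→10]: (3.28+3.00)/2 × 3 = 9.42
  [10→16]: (3.00+2.28)/2 × 6 = 15.84
  Sum = 40.035 µg/mL·h
Tail: C_last/k_e = 2.28/0.051 = 44.706
AUC_0→∞ (intranasal spray) = 40.035 + 44.706 = 84.741 µg/mL·h
F = (AUC_ev/D_ev)/(AUC_iv/D_iv) = (84.741/375)/(165/150) = 0.225976/1.1 = 0.2054

F = 0.205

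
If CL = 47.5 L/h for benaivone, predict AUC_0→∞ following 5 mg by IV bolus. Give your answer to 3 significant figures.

AUC = 0.105 mg/L·h

AUC_0→∞ = Dose_iv / CL
        = 5 / 47.5 = 0.105263 mg/L·h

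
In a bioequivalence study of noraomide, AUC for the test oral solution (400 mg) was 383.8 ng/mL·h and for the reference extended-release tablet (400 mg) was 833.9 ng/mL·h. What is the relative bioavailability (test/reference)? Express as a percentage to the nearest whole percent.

F_rel = (AUC_test/D_test) / (AUC_ref/D_ref)
      = (383.8/400) / (833.9/400)
      = 0.9595 / 2.08475 = 0.4602 = 46.02%

F_rel = 46%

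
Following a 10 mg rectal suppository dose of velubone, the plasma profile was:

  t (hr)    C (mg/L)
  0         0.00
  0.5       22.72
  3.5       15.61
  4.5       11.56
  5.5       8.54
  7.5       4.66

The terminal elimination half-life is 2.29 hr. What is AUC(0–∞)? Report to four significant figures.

AUC = 115.4 mg/L·hr

Trapezoidal AUC_0→7.5:
  [0→0.5]: (0.00+22.72)/2 × 0.5 = 5.68
  [0.5→3.5]: (22.72+15.61)/2 × 3 = 57.495
  [3.5→4.5]: (15.61+11.56)/2 × 1 = 13.585
  [4.5→5.5]: (11.56+8.54)/2 × 1 = 10.05
  [5.5→7.5]: (8.54+4.66)/2 × 2 = 13.2
  Sum = 100.01 mg/L·hr
k_e = ln2 / t½ = 0.693147 / 2.29 = 0.3027 hr^-1
Extrapolated tail: C_last / k_e = 4.66 / 0.3027 = 15.395
AUC_0→∞ = 100.01 + 15.395 = 115.405 mg/L·hr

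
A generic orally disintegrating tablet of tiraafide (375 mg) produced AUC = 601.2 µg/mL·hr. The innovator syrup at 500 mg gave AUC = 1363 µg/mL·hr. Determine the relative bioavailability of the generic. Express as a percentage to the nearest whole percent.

F_rel = (AUC_test/D_test) / (AUC_ref/D_ref)
      = (601.2/375) / (1363/500)
      = 1.6032 / 2.726 = 0.5881 = 58.81%

F_rel = 59%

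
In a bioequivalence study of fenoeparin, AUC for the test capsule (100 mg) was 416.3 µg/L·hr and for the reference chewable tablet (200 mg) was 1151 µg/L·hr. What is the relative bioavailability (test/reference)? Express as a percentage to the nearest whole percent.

F_rel = 72%

F_rel = (AUC_test/D_test) / (AUC_ref/D_ref)
      = (416.3/100) / (1151/200)
      = 4.163 / 5.755 = 0.7234 = 72.34%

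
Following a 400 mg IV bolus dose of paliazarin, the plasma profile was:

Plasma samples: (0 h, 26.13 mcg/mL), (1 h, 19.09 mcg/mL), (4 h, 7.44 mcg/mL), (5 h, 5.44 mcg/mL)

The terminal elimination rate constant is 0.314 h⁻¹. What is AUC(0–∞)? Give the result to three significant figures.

AUC = 86.2 mcg/mL·h

Trapezoidal AUC_0→5:
  [0→1]: (26.13+19.09)/2 × 1 = 22.61
  [1→4]: (19.09+7.44)/2 × 3 = 39.795
  [4→5]: (7.44+5.44)/2 × 1 = 6.44
  Sum = 68.845 mcg/mL·h
Extrapolated tail: C_last / k_e = 5.44 / 0.314 = 17.325
AUC_0→∞ = 68.845 + 17.325 = 86.17 mcg/mL·h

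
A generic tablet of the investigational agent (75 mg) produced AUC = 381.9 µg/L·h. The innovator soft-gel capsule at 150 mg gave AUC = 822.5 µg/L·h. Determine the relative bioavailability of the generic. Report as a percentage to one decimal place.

F_rel = 92.9%

F_rel = (AUC_test/D_test) / (AUC_ref/D_ref)
      = (381.9/75) / (822.5/150)
      = 5.092 / 5.48333 = 0.9286 = 92.86%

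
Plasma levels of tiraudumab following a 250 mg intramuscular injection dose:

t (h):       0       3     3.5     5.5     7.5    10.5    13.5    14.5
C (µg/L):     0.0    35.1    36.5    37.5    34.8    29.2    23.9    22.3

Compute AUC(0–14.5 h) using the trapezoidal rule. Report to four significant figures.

Trapezoidal AUC_0→14.5:
  [0→3]: (0.0+35.1)/2 × 3 = 52.65
  [3→3.5]: (35.1+36.5)/2 × 0.5 = 17.9
  [3.5→5.5]: (36.5+37.5)/2 × 2 = 74.0
  [5.5→7.5]: (37.5+34.8)/2 × 2 = 72.3
  [7.5→10.5]: (34.8+29.2)/2 × 3 = 96.0
  [10.5→13.5]: (29.2+23.9)/2 × 3 = 79.65
  [13.5→14.5]: (23.9+22.3)/2 × 1 = 23.1
  Sum = 415.6 µg/L·h

AUC = 415.6 µg/L·h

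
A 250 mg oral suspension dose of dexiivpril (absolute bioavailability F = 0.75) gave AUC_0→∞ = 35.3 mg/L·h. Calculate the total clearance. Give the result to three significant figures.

CL = F × Dose / AUC_0→∞
   = 0.75 × 250 / 35.3 = 5.31161 L/h

CL = 5.31 L/h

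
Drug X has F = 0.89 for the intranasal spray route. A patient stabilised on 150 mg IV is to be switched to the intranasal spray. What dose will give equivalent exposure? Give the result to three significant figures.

D_intranasal = 169 mg

For equal systemic exposure: F × D_ev = D_iv
D_ev = D_iv / F = 150 / 0.89 = 168.539 mg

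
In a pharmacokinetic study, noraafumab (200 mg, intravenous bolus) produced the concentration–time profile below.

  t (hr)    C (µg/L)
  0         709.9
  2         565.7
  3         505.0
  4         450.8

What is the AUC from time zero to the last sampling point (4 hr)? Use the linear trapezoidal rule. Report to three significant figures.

AUC = 2290 µg/L·hr

Trapezoidal AUC_0→4:
  [0→2]: (709.9+565.7)/2 × 2 = 1275.6
  [2→3]: (565.7+505.0)/2 × 1 = 535.35
  [3→4]: (505.0+450.8)/2 × 1 = 477.9
  Sum = 2288.85 µg/L·hr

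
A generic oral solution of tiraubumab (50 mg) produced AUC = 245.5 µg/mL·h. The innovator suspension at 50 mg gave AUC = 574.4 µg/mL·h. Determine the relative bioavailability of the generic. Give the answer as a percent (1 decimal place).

F_rel = (AUC_test/D_test) / (AUC_ref/D_ref)
      = (245.5/50) / (574.4/50)
      = 4.91 / 11.488 = 0.4274 = 42.74%

F_rel = 42.7%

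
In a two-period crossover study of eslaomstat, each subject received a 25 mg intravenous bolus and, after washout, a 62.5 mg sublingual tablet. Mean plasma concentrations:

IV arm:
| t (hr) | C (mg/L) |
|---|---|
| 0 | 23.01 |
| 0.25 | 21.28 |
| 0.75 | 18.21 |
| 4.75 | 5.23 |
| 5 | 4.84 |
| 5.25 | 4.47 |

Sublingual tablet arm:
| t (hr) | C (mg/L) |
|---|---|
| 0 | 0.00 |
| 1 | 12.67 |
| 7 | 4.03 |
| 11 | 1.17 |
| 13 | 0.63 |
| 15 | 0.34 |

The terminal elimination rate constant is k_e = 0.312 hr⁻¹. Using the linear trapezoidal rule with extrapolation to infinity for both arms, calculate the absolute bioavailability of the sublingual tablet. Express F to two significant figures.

F = 0.36

Trapezoidal AUC_0→5.25 (IV):
  [0→0.25]: (23.01+21.28)/2 × 0.25 = 5.53625
  [0.25→0.75]: (21.28+18.21)/2 × 0.5 = 9.8725
  [0.75→4.75]: (18.21+5.23)/2 × 4 = 46.88
  [4.75→5]: (5.23+4.84)/2 × 0.25 = 1.25875
  [5→5.25]: (4.84+4.47)/2 × 0.25 = 1.16375
  Sum = 64.71125 mg/L·hr
IV tail: 4.47/0.312 = 14.327; AUC_iv,0→∞ = 64.71125 + 14.327 = 79.03825 mg/L·hr
Trapezoidal AUC_0→15 (sublingual tablet):
  [0→1]: (0.00+12.67)/2 × 1 = 6.335
  [1→7]: (12.67+4.03)/2 × 6 = 50.1
  [7→11]: (4.03+1.17)/2 × 4 = 10.4
  [11→13]: (1.17+0.63)/2 × 2 = 1.8
  [13→15]: (0.63+0.34)/2 × 2 = 0.97
  Sum = 69.605 mg/L·hr
sublingual tablet tail: 0.34/0.312 = 1.090; AUC_ev,0→∞ = 69.605 + 1.090 = 70.695 mg/L·hr
F = (AUC_ev/D_ev)/(AUC_iv/D_iv) = (70.695/62.5)/(79.03825/25) = 1.13112/3.16153 = 0.3578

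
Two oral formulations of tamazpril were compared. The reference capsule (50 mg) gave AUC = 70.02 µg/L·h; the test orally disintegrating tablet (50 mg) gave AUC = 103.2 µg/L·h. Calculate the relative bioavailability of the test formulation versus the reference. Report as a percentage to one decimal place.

F_rel = (AUC_test/D_test) / (AUC_ref/D_ref)
      = (103.2/50) / (70.02/50)
      = 2.064 / 1.4004 = 1.4739 = 147.39%

F_rel = 147.4%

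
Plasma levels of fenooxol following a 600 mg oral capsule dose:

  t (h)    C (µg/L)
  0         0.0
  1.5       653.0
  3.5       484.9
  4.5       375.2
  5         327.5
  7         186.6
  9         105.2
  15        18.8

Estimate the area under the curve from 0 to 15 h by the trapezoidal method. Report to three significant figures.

Trapezoidal AUC_0→15:
  [0→1.5]: (0.0+653.0)/2 × 1.5 = 489.75
  [1.5→3.5]: (653.0+484.9)/2 × 2 = 1137.9
  [3.5→4.5]: (484.9+375.2)/2 × 1 = 430.05
  [4.5→5]: (375.2+327.5)/2 × 0.5 = 175.675
  [5→7]: (327.5+186.6)/2 × 2 = 514.1
  [7→9]: (186.6+105.2)/2 × 2 = 291.8
  [9→15]: (105.2+18.8)/2 × 6 = 372.0
  Sum = 3411.275 µg/L·h

AUC = 3410 µg/L·h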